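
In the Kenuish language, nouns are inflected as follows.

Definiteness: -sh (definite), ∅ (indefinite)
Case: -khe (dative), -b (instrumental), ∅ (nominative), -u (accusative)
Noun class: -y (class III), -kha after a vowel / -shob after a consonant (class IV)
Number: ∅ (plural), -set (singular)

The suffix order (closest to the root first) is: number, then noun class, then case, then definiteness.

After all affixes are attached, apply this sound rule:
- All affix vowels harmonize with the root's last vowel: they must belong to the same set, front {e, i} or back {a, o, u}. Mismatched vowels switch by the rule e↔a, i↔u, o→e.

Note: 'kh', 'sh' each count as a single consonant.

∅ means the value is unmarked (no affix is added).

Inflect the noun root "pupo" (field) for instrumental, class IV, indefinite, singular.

puposatshobb

Attach number singular -set → puposet.
Attach noun class class IV -shob (after consonant 't') → puposetshob.
Attach case instrumental -b → puposetshobb.
definiteness = indefinite: zero marking, form stays puposetshobb.
Apply vowel harmony: puposetshobb → puposatshobb.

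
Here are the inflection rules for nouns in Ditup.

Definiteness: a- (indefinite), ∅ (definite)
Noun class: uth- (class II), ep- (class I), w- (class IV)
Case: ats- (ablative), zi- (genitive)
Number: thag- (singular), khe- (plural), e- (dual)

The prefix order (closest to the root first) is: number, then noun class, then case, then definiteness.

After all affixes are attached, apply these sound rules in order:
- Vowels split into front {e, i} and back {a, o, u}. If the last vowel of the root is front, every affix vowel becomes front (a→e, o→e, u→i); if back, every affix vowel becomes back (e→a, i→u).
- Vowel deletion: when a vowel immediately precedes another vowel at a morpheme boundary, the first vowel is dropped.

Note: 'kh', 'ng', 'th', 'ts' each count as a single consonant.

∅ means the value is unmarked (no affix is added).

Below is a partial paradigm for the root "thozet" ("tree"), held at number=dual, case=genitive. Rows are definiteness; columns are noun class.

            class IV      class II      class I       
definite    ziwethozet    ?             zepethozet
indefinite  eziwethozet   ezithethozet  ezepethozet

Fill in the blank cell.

Attach number dual e- → ethozet.
Attach noun class class II uth- → uthethozet.
Attach case genitive zi- → ziuthethozet.
definiteness = definite: zero marking, form stays ziuthethozet.
Apply vowel harmony: ziuthethozet → ziithethozet.
Apply vowel deletion: ziithethozet → zithethozet.

zithethozet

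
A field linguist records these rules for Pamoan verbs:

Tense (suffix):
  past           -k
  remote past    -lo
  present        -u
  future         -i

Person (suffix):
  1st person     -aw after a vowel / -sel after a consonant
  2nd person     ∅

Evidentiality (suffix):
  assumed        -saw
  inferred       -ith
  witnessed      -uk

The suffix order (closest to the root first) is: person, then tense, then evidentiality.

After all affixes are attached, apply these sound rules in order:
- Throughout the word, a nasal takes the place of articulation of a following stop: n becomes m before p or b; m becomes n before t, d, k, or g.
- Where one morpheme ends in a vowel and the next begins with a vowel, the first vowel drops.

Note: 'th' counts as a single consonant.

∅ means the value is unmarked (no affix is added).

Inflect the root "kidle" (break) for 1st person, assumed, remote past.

Attach person 1st person -aw (after vowel 'e') → kidleaw.
Attach tense remote past -lo → kidleawlo.
Attach evidentiality assumed -saw → kidleawlosaw.
Nasal assimilation: no change.
Apply vowel deletion: kidleawlosaw → kidlawlosaw.

kidlawlosaw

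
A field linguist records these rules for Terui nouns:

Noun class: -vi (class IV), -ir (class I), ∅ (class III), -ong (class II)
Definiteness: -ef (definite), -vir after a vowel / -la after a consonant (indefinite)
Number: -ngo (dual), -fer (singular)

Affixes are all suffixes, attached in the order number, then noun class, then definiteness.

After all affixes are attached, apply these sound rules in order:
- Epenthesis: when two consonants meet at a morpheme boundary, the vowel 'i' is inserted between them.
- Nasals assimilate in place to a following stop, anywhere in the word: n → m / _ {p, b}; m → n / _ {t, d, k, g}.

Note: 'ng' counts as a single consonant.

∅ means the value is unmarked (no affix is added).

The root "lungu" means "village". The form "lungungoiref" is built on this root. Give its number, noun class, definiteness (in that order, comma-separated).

dual, class I, definite

Segment: lungu-ngo-ir-ef.
number: -ngo → dual.
noun class: -ir → class I.
definiteness: -ef → definite.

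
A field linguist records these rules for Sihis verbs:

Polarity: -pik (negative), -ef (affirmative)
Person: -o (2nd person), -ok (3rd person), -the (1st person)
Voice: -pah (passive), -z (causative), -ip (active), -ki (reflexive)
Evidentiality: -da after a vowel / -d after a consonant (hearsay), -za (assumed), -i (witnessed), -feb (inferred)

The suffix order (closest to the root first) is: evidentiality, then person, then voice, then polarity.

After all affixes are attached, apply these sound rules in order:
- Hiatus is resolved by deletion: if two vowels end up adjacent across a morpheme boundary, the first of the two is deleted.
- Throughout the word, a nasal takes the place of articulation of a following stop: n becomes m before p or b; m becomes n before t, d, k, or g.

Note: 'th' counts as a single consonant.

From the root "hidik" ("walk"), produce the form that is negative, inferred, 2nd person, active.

hidikfebippik

Attach evidentiality inferred -feb → hidikfeb.
Attach person 2nd person -o → hidikfebo.
Attach voice active -ip → hidikfeboip.
Attach polarity negative -pik → hidikfeboippik.
Apply vowel deletion: hidikfeboippik → hidikfebippik.
Nasal assimilation: no change.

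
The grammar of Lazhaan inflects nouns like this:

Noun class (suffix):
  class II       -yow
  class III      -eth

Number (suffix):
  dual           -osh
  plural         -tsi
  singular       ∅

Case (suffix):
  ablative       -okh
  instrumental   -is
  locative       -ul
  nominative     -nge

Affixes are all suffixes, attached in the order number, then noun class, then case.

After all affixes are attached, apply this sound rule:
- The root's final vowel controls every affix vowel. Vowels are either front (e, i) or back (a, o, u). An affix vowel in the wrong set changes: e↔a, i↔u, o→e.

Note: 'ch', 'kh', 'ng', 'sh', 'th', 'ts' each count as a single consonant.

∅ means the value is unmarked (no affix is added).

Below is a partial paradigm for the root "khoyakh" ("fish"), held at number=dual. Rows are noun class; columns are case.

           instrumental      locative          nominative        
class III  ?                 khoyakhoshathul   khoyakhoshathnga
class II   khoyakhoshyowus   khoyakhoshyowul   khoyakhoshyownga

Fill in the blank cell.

Attach number dual -osh → khoyakhosh.
Attach noun class class III -eth → khoyakhosheth.
Attach case instrumental -is → khoyakhoshethis.
Apply vowel harmony: khoyakhoshethis → khoyakhoshathus.

khoyakhoshathus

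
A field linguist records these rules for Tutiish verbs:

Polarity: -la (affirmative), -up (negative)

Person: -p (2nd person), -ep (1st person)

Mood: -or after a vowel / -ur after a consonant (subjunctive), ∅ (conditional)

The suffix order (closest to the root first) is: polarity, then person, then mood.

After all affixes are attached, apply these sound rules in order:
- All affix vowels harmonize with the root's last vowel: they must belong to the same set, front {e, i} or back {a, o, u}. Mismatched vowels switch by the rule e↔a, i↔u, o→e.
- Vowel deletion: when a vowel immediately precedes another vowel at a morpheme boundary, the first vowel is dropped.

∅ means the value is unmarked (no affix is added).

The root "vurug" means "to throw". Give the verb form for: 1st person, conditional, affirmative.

Attach polarity affirmative -la → vurugla.
Attach person 1st person -ep → vuruglaep.
mood = conditional: zero marking, form stays vuruglaep.
Apply vowel harmony: vuruglaep → vuruglaap.
Apply vowel deletion: vuruglaap → vuruglap.

vuruglap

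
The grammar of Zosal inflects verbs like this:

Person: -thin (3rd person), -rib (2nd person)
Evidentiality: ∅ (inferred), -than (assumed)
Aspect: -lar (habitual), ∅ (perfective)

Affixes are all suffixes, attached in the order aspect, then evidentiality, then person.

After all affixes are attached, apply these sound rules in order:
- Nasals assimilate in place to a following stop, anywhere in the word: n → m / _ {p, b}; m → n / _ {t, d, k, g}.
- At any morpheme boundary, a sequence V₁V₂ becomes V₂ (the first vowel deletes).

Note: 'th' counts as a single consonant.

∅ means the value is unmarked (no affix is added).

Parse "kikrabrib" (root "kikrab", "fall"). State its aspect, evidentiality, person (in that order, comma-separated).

Segment: kikrab-rib.
aspect: ∅ → perfective.
evidentiality: ∅ → inferred.
person: -rib → 2nd person.

perfective, inferred, 2nd person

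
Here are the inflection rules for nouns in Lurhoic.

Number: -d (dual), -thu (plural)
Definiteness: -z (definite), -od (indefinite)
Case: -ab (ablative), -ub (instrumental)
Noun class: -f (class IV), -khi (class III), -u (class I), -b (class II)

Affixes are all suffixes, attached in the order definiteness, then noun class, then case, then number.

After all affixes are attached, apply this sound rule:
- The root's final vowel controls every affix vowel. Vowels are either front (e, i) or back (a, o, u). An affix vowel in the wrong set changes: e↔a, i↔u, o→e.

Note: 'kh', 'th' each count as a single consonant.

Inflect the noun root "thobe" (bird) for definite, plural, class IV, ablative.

Attach definiteness definite -z → thobez.
Attach noun class class IV -f → thobezf.
Attach case ablative -ab → thobezfab.
Attach number plural -thu → thobezfabthu.
Apply vowel harmony: thobezfabthu → thobezfebthi.

thobezfebthi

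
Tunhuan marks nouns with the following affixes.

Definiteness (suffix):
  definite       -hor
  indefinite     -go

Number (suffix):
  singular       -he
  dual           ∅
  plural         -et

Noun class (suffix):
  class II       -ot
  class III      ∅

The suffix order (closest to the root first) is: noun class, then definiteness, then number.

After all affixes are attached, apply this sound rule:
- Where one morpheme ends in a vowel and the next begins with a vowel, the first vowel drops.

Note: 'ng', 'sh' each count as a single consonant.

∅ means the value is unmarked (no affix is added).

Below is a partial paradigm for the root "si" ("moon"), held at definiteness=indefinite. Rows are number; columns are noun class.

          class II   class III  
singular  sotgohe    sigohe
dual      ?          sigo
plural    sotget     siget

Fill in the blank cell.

Attach noun class class II -ot → siot.
Attach definiteness indefinite -go → siotgo.
number = dual: zero marking, form stays siotgo.
Apply vowel deletion: siotgo → sotgo.

sotgo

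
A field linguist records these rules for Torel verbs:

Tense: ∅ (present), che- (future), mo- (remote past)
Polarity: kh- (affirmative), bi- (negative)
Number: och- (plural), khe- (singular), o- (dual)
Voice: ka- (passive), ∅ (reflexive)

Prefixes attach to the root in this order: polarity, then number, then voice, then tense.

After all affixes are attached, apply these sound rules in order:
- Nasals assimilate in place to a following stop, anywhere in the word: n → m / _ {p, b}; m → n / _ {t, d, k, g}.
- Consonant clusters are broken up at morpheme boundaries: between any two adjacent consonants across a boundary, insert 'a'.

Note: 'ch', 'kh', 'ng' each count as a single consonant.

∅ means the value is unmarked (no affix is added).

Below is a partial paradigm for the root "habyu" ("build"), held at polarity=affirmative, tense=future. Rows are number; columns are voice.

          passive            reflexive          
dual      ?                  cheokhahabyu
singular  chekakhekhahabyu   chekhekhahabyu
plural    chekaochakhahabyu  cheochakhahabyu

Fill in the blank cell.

chekaokhahabyu

Attach polarity affirmative kh- → khhabyu.
Attach number dual o- → okhhabyu.
Attach voice passive ka- → kaokhhabyu.
Attach tense future che- → chekaokhhabyu.
Nasal assimilation: no change.
Apply epenthesis: chekaokhhabyu → chekaokhahabyu.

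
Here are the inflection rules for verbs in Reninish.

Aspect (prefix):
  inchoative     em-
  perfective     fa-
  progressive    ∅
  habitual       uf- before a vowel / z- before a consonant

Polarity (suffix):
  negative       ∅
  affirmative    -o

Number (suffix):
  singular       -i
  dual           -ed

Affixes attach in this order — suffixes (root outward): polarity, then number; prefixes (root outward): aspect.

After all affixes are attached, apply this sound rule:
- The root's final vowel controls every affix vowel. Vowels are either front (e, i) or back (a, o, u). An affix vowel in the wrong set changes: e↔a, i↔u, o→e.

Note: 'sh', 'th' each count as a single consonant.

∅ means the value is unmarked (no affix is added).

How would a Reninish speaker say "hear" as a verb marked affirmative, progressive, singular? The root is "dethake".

dethakeei

Attach polarity affirmative -o → dethakeo.
Attach number singular -i → dethakeoi.
aspect = progressive: zero marking, form stays dethakeoi.
Apply vowel harmony: dethakeoi → dethakeei.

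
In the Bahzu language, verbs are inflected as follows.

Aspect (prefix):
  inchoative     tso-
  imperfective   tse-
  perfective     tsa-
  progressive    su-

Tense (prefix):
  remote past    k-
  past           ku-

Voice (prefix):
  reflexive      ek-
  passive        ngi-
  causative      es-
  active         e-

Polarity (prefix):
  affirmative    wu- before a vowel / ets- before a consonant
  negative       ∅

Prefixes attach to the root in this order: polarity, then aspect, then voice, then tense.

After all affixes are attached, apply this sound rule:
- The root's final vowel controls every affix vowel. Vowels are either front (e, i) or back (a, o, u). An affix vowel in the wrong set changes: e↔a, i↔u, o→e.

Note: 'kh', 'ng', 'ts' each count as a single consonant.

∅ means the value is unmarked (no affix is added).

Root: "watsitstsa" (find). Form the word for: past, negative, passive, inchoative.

kungutsowatsitstsa

polarity = negative: zero marking, form stays watsitstsa.
Attach aspect inchoative tso- → tsowatsitstsa.
Attach voice passive ngi- → ngitsowatsitstsa.
Attach tense past ku- → kungitsowatsitstsa.
Apply vowel harmony: kungitsowatsitstsa → kungutsowatsitstsa.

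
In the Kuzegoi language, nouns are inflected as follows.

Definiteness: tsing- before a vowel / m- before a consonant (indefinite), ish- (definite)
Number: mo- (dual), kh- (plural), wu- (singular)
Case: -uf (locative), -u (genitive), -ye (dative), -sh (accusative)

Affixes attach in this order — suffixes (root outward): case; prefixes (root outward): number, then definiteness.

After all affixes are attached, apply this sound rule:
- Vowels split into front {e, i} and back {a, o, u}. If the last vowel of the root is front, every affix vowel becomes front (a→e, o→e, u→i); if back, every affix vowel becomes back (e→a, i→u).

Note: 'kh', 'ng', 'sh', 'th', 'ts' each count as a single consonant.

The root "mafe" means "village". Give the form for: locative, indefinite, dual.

Attach case locative -uf → mafeuf.
Attach number dual mo- → momafeuf.
Attach definiteness indefinite m- (before consonant 'm') → mmomafeuf.
Apply vowel harmony: mmomafeuf → mmemafeif.

mmemafeif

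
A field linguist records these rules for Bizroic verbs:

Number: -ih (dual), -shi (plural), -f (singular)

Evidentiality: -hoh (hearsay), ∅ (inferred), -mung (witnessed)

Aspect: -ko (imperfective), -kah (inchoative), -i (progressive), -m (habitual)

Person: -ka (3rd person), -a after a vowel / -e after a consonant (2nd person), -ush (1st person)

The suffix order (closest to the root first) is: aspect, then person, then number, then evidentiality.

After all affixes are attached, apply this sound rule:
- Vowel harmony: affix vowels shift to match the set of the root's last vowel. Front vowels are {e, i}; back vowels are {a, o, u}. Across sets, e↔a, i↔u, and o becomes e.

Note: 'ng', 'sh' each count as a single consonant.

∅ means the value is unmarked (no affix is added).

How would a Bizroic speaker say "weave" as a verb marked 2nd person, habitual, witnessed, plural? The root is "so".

somashumung

Attach aspect habitual -m → som.
Attach person 2nd person -e (after consonant 'm') → some.
Attach number plural -shi → someshi.
Attach evidentiality witnessed -mung → someshimung.
Apply vowel harmony: someshimung → somashumung.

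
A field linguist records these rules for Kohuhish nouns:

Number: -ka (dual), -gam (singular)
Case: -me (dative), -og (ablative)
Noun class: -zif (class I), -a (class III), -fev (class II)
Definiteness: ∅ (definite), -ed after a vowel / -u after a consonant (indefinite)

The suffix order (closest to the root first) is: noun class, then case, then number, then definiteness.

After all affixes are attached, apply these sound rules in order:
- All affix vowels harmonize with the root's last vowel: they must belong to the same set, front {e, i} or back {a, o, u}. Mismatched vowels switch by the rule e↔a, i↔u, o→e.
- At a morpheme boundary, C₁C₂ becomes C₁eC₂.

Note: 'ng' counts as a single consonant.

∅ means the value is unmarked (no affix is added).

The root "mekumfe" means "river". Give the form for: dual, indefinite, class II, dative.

Attach noun class class II -fev → mekumfefev.
Attach case dative -me → mekumfefevme.
Attach number dual -ka → mekumfefevmeka.
Attach definiteness indefinite -ed (after vowel 'a') → mekumfefevmekaed.
Apply vowel harmony: mekumfefevmekaed → mekumfefevmekeed.
Apply epenthesis: mekumfefevmekeed → mekumfefevemekeed.

mekumfefevemekeed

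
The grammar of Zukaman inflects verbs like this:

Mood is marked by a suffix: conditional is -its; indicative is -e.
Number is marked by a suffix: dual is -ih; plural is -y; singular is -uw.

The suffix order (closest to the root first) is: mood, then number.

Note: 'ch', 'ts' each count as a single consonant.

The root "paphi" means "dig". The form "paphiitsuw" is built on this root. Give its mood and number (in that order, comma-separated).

conditional, singular

Segment: paphi-its-uw.
mood: -its → conditional.
number: -uw → singular.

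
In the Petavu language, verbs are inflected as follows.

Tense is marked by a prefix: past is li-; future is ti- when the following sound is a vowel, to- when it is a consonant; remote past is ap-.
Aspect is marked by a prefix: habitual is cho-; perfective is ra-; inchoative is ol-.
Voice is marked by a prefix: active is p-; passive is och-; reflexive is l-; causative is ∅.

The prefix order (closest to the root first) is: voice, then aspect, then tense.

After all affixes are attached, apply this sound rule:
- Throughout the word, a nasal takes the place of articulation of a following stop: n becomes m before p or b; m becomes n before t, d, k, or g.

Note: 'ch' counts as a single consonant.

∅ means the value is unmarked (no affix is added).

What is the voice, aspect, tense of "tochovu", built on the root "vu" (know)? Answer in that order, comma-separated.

causative, habitual, future

Segment: to-cho-vu.
voice: ∅ → causative.
aspect: cho- → habitual.
tense: ti/to- → future.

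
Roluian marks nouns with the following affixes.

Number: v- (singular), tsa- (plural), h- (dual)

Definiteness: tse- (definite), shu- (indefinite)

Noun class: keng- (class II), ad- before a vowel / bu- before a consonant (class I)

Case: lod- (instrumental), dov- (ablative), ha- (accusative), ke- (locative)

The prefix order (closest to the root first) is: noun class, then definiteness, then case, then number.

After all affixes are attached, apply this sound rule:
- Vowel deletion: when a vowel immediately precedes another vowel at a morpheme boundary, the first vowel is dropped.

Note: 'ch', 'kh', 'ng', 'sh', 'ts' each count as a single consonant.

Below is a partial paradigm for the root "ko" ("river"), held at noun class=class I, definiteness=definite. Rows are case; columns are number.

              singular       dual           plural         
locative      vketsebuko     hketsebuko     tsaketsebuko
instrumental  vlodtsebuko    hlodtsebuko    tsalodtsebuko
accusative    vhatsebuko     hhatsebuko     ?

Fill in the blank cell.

Attach noun class class I bu- (before consonant 'k') → buko.
Attach definiteness definite tse- → tsebuko.
Attach case accusative ha- → hatsebuko.
Attach number plural tsa- → tsahatsebuko.
Vowel deletion: no change.

tsahatsebuko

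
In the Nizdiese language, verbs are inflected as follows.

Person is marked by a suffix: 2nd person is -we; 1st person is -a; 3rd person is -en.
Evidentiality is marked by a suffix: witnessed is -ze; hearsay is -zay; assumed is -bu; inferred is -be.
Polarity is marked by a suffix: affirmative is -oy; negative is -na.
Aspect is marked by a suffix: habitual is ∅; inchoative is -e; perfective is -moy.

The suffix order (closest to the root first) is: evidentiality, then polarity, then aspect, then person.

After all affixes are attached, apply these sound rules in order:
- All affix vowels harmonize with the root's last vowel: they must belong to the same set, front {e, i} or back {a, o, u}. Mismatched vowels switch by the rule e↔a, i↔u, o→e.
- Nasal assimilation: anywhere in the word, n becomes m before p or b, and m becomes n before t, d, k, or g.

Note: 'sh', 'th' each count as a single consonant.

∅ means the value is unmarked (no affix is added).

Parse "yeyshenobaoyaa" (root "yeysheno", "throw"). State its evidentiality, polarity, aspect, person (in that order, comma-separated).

inferred, affirmative, inchoative, 1st person

Segment: yeysheno-be-oy-e-a.
evidentiality: -be → inferred.
polarity: -oy → affirmative.
aspect: -e → inchoative.
person: -a → 1st person.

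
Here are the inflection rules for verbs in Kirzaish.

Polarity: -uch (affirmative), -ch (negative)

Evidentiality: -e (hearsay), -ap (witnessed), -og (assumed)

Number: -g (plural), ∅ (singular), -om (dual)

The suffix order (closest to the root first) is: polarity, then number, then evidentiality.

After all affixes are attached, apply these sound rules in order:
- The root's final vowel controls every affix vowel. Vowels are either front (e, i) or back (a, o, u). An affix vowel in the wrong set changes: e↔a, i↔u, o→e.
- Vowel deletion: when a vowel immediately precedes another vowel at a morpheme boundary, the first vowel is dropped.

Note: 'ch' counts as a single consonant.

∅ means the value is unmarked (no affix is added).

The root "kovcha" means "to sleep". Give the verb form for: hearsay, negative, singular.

kovchacha

Attach polarity negative -ch → kovchach.
number = singular: zero marking, form stays kovchach.
Attach evidentiality hearsay -e → kovchache.
Apply vowel harmony: kovchache → kovchacha.
Vowel deletion: no change.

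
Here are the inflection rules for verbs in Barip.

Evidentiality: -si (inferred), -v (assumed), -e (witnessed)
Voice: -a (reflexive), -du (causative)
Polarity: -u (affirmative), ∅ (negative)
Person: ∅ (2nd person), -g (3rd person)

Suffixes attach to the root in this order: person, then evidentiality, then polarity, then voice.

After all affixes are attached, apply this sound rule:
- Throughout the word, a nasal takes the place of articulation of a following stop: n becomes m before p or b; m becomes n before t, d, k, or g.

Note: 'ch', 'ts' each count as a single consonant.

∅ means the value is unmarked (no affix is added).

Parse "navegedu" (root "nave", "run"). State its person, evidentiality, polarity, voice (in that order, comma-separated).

3rd person, witnessed, negative, causative

Segment: nave-g-e-du.
person: -g → 3rd person.
evidentiality: -e → witnessed.
polarity: ∅ → negative.
voice: -du → causative.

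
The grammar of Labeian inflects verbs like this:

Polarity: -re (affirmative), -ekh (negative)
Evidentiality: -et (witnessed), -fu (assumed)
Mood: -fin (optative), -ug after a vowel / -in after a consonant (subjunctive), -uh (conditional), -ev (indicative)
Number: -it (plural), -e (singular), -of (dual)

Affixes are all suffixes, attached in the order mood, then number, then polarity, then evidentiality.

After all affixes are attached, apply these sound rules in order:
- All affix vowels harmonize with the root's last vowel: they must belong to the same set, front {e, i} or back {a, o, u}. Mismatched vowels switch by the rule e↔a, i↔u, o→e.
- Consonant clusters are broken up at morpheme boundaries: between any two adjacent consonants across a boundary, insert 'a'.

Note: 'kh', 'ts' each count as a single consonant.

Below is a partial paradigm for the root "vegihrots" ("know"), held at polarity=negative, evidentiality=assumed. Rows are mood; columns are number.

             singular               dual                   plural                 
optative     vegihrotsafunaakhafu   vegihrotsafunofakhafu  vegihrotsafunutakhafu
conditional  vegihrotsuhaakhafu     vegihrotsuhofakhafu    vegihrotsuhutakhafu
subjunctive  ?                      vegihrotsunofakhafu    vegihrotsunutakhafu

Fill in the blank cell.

vegihrotsunaakhafu

Attach mood subjunctive -in (after consonant 'ts') → vegihrotsin.
Attach number singular -e → vegihrotsine.
Attach polarity negative -ekh → vegihrotsineekh.
Attach evidentiality assumed -fu → vegihrotsineekhfu.
Apply vowel harmony: vegihrotsineekhfu → vegihrotsunaakhfu.
Apply epenthesis: vegihrotsunaakhfu → vegihrotsunaakhafu.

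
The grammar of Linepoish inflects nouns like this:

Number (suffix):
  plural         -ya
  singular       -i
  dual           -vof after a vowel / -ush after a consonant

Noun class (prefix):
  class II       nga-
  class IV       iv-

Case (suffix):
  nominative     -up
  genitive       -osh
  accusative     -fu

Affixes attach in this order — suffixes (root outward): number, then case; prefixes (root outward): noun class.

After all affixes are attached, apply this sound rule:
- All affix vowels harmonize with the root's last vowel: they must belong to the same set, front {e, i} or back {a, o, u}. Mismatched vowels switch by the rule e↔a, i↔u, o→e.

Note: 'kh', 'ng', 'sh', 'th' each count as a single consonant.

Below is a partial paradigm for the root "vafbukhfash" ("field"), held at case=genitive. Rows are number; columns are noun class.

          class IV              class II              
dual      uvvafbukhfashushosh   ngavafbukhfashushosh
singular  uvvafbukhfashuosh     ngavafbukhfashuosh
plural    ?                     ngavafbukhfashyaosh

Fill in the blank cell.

uvvafbukhfashyaosh

Attach noun class class IV iv- → ivvafbukhfash.
Attach number plural -ya → ivvafbukhfashya.
Attach case genitive -osh → ivvafbukhfashyaosh.
Apply vowel harmony: ivvafbukhfashyaosh → uvvafbukhfashyaosh.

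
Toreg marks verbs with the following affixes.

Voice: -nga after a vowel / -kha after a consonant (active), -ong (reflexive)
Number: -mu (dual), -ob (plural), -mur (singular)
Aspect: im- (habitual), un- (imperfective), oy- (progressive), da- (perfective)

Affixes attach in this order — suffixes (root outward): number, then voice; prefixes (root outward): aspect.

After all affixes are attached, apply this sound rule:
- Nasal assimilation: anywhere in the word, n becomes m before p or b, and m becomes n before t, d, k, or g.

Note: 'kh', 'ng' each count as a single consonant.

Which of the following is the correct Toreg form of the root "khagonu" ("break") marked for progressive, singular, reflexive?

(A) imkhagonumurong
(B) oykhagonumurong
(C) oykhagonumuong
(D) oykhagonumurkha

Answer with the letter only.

B

Attach number singular -mur → khagonumur.
Attach voice reflexive -ong → khagonumurong.
Attach aspect progressive oy- → oykhagonumurong.
Nasal assimilation: no change.
So the correct form is oykhagonumurong, option (B).
(C) oykhagonumuong is wrong: it uses dual instead of singular for number.
(D) oykhagonumurkha is wrong: it uses active instead of reflexive for voice.
(A) imkhagonumurong is wrong: it uses habitual instead of progressive for aspect.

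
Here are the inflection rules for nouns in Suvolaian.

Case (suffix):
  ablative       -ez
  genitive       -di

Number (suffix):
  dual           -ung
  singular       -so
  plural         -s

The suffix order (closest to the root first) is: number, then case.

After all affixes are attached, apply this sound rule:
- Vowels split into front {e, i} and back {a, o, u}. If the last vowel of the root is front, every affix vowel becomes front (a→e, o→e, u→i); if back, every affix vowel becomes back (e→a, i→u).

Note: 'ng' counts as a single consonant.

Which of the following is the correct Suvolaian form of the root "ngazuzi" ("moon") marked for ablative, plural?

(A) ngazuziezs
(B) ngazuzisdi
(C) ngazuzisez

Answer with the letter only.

C

Attach number plural -s → ngazuzis.
Attach case ablative -ez → ngazuzisez.
Vowel harmony: no change.
So the correct form is ngazuzisez, option (C).
(B) ngazuzisdi is wrong: it uses genitive instead of ablative for case.
(A) ngazuziezs is wrong: it has the affixes in the wrong order.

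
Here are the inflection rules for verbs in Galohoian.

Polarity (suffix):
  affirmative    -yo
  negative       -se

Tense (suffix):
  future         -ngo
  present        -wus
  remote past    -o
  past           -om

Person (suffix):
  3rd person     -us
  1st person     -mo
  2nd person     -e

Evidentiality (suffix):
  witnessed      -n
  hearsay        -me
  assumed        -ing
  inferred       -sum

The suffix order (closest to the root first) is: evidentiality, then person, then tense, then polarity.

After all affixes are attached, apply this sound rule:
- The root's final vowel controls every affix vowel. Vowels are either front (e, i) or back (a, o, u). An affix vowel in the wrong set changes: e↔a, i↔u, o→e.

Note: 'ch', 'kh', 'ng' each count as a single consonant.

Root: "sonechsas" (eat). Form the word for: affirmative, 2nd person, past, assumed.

Attach evidentiality assumed -ing → sonechsasing.
Attach person 2nd person -e → sonechsasinge.
Attach tense past -om → sonechsasingeom.
Attach polarity affirmative -yo → sonechsasingeomyo.
Apply vowel harmony: sonechsasingeomyo → sonechsasungaomyo.

sonechsasungaomyo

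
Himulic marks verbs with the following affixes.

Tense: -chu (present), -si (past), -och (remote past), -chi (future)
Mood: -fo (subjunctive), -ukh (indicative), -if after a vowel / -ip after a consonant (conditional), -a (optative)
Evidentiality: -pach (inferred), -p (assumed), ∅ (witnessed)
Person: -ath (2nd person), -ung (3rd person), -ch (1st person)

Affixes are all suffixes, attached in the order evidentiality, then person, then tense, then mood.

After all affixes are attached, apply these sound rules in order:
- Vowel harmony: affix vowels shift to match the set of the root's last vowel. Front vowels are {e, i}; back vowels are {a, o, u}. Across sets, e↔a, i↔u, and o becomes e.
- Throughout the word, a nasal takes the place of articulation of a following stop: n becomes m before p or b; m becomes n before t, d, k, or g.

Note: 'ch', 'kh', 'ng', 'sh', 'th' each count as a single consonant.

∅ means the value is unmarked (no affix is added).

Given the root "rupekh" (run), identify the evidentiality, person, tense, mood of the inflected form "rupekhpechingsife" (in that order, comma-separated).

inferred, 3rd person, past, subjunctive

Segment: rupekh-pach-ung-si-fo.
evidentiality: -pach → inferred.
person: -ung → 3rd person.
tense: -si → past.
mood: -fo → subjunctive.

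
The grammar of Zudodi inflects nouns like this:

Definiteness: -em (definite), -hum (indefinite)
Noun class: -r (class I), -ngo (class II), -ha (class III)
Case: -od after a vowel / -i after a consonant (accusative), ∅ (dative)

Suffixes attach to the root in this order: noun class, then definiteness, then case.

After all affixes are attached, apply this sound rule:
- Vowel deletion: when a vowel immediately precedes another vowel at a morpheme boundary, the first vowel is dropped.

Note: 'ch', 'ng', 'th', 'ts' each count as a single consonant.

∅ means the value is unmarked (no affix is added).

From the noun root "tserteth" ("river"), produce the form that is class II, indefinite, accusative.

Attach noun class class II -ngo → tsertethngo.
Attach definiteness indefinite -hum → tsertethngohum.
Attach case accusative -i (after consonant 'm') → tsertethngohumi.
Vowel deletion: no change.

tsertethngohumi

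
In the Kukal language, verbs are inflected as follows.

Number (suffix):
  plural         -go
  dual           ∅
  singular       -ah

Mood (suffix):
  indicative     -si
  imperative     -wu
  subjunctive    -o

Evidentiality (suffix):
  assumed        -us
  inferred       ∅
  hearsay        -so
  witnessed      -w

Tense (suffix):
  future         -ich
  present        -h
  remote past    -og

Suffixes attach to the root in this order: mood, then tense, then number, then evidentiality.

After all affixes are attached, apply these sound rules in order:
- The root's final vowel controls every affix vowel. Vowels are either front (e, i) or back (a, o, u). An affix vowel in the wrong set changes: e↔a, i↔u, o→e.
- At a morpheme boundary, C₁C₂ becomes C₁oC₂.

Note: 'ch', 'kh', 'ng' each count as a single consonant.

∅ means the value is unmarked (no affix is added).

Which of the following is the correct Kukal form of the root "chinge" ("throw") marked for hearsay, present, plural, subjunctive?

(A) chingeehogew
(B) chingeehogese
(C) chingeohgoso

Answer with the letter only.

Attach mood subjunctive -o → chingeo.
Attach tense present -h → chingeoh.
Attach number plural -go → chingeohgo.
Attach evidentiality hearsay -so → chingeohgoso.
Apply vowel harmony: chingeohgoso → chingeehgese.
Apply epenthesis: chingeehgese → chingeehogese.
So the correct form is chingeehogese, option (B).
(A) chingeehogew is wrong: it uses witnessed instead of hearsay for evidentiality.
(C) chingeohgoso is wrong: it fails to apply the sound rule(s).

B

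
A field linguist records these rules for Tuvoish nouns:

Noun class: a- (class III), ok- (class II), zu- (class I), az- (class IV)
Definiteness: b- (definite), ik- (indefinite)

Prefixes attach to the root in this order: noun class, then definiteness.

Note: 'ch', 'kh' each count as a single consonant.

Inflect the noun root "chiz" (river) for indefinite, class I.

ikzuchiz

Attach noun class class I zu- → zuchiz.
Attach definiteness indefinite ik- → ikzuchiz.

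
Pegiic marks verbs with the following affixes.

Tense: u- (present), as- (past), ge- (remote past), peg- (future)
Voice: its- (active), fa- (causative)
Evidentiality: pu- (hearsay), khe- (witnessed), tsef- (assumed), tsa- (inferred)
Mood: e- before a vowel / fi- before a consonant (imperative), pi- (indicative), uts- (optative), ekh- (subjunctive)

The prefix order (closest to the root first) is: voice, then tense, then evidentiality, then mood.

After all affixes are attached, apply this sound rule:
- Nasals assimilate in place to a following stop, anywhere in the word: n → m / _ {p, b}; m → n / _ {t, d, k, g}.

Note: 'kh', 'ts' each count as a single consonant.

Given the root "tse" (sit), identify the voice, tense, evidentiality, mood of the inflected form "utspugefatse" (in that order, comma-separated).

Segment: uts-pu-ge-fa-tse.
voice: fa- → causative.
tense: ge- → remote past.
evidentiality: pu- → hearsay.
mood: uts- → optative.

causative, remote past, hearsay, optative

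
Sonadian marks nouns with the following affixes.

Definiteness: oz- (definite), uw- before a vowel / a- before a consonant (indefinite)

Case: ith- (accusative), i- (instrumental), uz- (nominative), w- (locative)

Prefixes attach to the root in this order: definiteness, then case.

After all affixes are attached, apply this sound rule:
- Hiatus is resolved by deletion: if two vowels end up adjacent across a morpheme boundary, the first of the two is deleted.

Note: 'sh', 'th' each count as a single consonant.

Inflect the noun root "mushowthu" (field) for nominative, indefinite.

Attach definiteness indefinite a- (before consonant 'm') → amushowthu.
Attach case nominative uz- → uzamushowthu.
Vowel deletion: no change.

uzamushowthu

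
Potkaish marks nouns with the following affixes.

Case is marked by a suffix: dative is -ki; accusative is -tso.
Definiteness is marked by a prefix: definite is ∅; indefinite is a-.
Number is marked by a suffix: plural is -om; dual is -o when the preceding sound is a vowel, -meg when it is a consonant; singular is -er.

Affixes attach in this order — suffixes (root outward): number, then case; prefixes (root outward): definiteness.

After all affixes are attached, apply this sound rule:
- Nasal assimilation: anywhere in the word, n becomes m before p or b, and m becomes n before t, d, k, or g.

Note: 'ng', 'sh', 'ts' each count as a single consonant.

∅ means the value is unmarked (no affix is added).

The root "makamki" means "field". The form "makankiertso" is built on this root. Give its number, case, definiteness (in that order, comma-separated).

singular, accusative, definite

Segment: makamki-er-tso.
number: -er → singular.
case: -tso → accusative.
definiteness: ∅ → definite.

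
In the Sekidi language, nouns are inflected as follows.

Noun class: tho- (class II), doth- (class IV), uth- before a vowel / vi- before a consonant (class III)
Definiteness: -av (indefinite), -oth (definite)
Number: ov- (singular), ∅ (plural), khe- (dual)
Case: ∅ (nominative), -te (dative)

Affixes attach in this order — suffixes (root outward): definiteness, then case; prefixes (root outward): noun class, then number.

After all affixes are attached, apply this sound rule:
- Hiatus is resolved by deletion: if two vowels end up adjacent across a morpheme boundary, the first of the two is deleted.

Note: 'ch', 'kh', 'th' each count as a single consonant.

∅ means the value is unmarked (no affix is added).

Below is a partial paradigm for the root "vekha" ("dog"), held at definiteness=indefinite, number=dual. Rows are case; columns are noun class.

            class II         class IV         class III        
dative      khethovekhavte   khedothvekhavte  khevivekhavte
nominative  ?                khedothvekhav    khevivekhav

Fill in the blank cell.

khethovekhav

Attach noun class class II tho- → thovekha.
Attach definiteness indefinite -av → thovekhaav.
case = nominative: zero marking, form stays thovekhaav.
Attach number dual khe- → khethovekhaav.
Apply vowel deletion: khethovekhaav → khethovekhav.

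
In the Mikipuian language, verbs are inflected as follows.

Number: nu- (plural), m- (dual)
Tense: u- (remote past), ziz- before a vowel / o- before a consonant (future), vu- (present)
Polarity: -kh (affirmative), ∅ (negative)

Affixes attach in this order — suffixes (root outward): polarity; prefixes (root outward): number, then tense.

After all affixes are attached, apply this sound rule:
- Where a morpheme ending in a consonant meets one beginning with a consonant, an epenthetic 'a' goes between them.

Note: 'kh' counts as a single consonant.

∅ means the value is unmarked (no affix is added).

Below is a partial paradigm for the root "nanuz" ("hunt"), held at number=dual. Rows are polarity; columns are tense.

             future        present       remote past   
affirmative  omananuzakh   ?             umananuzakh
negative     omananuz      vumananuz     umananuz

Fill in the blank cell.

vumananuzakh

Attach polarity affirmative -kh → nanuzkh.
Attach number dual m- → mnanuzkh.
Attach tense present vu- → vumnanuzkh.
Apply epenthesis: vumnanuzkh → vumananuzakh.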